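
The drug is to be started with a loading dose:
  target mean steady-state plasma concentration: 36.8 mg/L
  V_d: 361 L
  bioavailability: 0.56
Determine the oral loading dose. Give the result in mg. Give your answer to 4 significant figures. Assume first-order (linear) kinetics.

LD = Css × Vd / F = 36.8 × 361 / 0.56 = 23720 mg

23720 mg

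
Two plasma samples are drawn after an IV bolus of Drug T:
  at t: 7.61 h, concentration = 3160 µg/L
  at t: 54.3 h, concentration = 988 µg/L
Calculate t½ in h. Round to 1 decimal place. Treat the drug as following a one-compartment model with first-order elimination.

27.8 h

k = ln(C₁/C₂) / (t₂ − t₁) = ln(3160/988) / (54.3 − 7.61)
  = 1.163 / 46.69 = 0.02491 h⁻¹
t½ = ln2 / k = 0.693147 / 0.02491 = 27.83 h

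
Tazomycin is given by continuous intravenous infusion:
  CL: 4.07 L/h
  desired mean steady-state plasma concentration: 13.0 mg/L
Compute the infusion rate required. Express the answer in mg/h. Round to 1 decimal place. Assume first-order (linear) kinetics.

At steady state, infusion rate R₀ = Css × CL = 13.0 × 4.070 = 52.91 mg/h

52.9 mg/h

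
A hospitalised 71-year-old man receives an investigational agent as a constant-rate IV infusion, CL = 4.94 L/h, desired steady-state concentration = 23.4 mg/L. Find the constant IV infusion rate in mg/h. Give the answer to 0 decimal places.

116 mg/h

At steady state, infusion rate R₀ = Css × CL = 23.4 × 4.940 = 115.6 mg/h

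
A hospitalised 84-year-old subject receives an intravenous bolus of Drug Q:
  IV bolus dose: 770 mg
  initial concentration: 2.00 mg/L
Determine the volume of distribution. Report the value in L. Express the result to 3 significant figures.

Vd = Dose / C₀ = 770.0 / 2.00 = 385.0 L

385 L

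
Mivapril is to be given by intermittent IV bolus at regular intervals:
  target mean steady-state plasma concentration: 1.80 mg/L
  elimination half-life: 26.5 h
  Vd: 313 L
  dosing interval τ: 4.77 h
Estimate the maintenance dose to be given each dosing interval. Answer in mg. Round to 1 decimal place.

k = ln2 / t½ = 0.693147 / 26.5 = 0.02616 h⁻¹
CL = k × Vd = 0.02616 × 313 = 8.188 L/h
At steady state, Dose/τ = Css × CL.
Dose = Css × CL × τ = 1.80 × 8.188 × 4.77 = 70.30 mg

70.3 mg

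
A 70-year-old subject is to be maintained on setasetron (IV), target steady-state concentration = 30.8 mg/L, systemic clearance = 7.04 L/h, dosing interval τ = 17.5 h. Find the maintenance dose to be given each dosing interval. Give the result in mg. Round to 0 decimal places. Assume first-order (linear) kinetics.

At steady state, Dose/τ = Css × CL.
Dose = Css × CL × τ = 30.8 × 7.040 × 17.5 = 3795 mg

3795 mg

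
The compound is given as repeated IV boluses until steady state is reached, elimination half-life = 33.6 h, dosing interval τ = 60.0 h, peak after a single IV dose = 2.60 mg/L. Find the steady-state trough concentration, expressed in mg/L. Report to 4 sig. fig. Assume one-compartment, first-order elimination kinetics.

1.062 mg/L

k = ln2 / t½ = 0.693147 / 33.6 = 0.02063 h⁻¹
e^(−kτ) = e^(−0.02063 × 60.0) = 0.2900
Accumulation ratio R = 1 / (1 − e^(−kτ)) = 1 / (1 − 0.2900) = 1.408
Steady-state trough = C₀ × R × e^(−kτ) = 2.60 × 1.408 × 0.2900 = 1.062 mg/L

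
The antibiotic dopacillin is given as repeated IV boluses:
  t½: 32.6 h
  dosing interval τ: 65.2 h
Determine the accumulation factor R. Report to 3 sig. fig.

1.33

k = ln2 / t½ = 0.693147 / 32.6 = 0.02126 h⁻¹
e^(−kτ) = e^(−0.02126 × 65.2) = 0.2500
Accumulation ratio R = 1 / (1 − e^(−kτ)) = 1 / (1 − 0.2500) = 1.333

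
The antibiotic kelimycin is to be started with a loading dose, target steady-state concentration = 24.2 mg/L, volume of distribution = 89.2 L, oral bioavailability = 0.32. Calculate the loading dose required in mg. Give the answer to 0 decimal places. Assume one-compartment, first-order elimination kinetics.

6746 mg

LD = Css × Vd / F = 24.2 × 89.2 / 0.32 = 6746 mg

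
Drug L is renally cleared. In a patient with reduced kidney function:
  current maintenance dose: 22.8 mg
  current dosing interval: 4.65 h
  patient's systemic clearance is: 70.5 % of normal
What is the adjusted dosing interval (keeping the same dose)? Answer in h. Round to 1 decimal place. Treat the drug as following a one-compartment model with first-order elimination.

To keep the same average steady-state level, dosing rate must scale with clearance.
CL ratio = 70.5 / 100 = 0.7050
New interval (same dose) = 4.65 / 0.7050 = 6.596 h

6.6 h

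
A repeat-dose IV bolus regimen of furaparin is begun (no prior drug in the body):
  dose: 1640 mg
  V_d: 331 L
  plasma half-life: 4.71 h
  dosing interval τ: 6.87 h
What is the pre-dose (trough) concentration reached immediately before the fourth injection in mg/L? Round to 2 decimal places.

C₀ per dose = Dose / Vd = 1640 / 331 = 4.955 mg/L
k = ln2 / t½ = 0.693147 / 4.71 = 0.1472 h⁻¹
Fraction remaining after one interval: r = e^(−kτ) = e^(−0.1472 × 6.87) = 0.3638
Before dose 4, 3 doses have been given (aged 1τ, 2τ, 3τ).
C_trough = C₀ × (r + r² + … + r^3) = C₀ × r(1−r^3)/(1−r)
        = 4.955 × 0.3638 × (1 − 0.04815) / (1 − 0.3638) = 2.697 mg/L

2.70 mg/L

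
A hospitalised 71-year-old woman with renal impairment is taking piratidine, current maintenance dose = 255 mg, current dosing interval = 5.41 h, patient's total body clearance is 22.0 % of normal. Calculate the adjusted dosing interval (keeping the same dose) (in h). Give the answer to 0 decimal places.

To keep the same average steady-state level, dosing rate must scale with clearance.
CL ratio = 22.0 / 100 = 0.2200
New interval (same dose) = 5.41 / 0.2200 = 24.59 h

25 h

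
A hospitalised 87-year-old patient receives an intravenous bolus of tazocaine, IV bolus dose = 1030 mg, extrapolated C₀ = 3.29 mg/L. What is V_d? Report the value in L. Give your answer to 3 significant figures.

313 L

Vd = Dose / C₀ = 1030 / 3.29 = 313.1 L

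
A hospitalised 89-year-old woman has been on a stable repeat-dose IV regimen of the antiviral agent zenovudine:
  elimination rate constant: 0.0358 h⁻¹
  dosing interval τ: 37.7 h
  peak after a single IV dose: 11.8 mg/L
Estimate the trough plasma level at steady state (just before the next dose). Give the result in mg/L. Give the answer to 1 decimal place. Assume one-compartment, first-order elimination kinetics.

e^(−kτ) = e^(−0.03580 × 37.7) = 0.2593
Accumulation ratio R = 1 / (1 − e^(−kτ)) = 1 / (1 − 0.2593) = 1.350
Steady-state trough = C₀ × R × e^(−kτ) = 11.8 × 1.350 × 0.2593 = 4.131 mg/L

4.1 mg/L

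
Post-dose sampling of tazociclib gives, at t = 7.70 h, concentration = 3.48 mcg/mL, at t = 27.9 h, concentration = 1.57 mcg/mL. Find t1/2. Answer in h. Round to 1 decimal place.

17.6 h

k = ln(C₁/C₂) / (t₂ − t₁) = ln(3.48/1.57) / (27.9 − 7.70)
  = 0.7960 / 20.20 = 0.03941 h⁻¹
t½ = ln2 / k = 0.693147 / 0.03941 = 17.59 h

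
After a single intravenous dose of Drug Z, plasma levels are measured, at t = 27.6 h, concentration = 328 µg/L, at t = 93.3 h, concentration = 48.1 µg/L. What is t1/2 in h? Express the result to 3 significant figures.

k = ln(C₁/C₂) / (t₂ − t₁) = ln(328/48.1) / (93.3 − 27.6)
  = 1.920 / 65.70 = 0.02922 h⁻¹
t½ = ln2 / k = 0.693147 / 0.02922 = 23.72 h

23.7 h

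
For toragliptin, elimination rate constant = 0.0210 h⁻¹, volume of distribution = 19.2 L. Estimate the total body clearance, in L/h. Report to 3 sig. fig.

0.403 L/h

CL = k × Vd = 0.0210 × 19.2 = 0.4032 L/h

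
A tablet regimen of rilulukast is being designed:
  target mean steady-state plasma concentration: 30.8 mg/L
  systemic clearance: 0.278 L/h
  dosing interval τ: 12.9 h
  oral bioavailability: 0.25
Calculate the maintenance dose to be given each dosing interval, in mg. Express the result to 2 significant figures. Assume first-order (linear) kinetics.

At steady state, F × (Dose/τ) = Css × CL.
Dose = Css × CL × τ / F = 30.8 × 0.2780 × 12.9 / 0.25 = 441.8 mg

440 mg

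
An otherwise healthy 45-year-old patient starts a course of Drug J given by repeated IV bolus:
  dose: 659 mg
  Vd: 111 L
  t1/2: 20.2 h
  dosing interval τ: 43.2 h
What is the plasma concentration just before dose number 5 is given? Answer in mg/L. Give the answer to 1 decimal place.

1.7 mg/L

C₀ per dose = Dose / Vd = 659 / 111 = 5.937 mg/L
k = ln2 / t½ = 0.693147 / 20.2 = 0.03431 h⁻¹
Fraction remaining after one interval: r = e^(−kτ) = e^(−0.03431 × 43.2) = 0.2271
Before dose 5, 4 doses have been given (aged 1τ, 2τ, 3τ, 4τ).
C_trough = C₀ × (r + r² + … + r^4) = C₀ × r(1−r^4)/(1−r)
        = 5.937 × 0.2271 × (1 − 0.002660) / (1 − 0.2271) = 1.740 mg/L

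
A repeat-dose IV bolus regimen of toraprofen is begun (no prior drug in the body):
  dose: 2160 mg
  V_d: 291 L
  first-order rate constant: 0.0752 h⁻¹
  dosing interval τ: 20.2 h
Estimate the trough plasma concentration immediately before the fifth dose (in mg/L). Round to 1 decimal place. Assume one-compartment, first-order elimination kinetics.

2.1 mg/L

C₀ per dose = Dose / Vd = 2160 / 291 = 7.423 mg/L
Fraction remaining after one interval: r = e^(−kτ) = e^(−0.07520 × 20.2) = 0.2189
Before dose 5, 4 doses have been given (aged 1τ, 2τ, 3τ, 4τ).
C_trough = C₀ × (r + r² + … + r^4) = C₀ × r(1−r^4)/(1−r)
        = 7.423 × 0.2189 × (1 − 0.002296) / (1 − 0.2189) = 2.075 mg/L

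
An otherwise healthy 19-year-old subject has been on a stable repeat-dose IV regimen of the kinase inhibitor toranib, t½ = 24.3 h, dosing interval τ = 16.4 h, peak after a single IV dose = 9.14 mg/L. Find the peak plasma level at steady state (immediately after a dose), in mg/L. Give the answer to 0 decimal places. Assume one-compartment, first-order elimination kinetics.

k = ln2 / t½ = 0.693147 / 24.3 = 0.02852 h⁻¹
e^(−kτ) = e^(−0.02852 × 16.4) = 0.6264
Accumulation ratio R = 1 / (1 − e^(−kτ)) = 1 / (1 − 0.6264) = 2.677
Steady-state peak = C₀ × R = 9.14 × 2.677 = 24.47 mg/L

24 mg/L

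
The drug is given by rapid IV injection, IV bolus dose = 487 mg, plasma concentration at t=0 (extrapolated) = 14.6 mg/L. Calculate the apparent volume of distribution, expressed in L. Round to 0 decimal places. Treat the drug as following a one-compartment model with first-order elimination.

33 L

Vd = Dose / C₀ = 487.0 / 14.6 = 33.36 L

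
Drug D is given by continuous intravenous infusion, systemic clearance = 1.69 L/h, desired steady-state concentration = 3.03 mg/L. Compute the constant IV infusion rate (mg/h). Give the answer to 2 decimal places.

At steady state, infusion rate R₀ = Css × CL = 3.03 × 1.690 = 5.121 mg/h

5.12 mg/h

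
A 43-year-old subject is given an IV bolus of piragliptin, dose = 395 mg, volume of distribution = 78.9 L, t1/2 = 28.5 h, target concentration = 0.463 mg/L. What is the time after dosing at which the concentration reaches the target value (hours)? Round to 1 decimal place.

97.9 h

C₀ = Dose / Vd = 395.0 / 78.9 = 5.006 mg/L
k = ln2 / t½ = 0.693147 / 28.5 = 0.02432 h⁻¹
t = ln(C₀ / C) / k = ln(5.006 / 0.463) / 0.02432
  = ln(10.81) / 0.02432 = 2.380 / 0.02432 = 97.86 h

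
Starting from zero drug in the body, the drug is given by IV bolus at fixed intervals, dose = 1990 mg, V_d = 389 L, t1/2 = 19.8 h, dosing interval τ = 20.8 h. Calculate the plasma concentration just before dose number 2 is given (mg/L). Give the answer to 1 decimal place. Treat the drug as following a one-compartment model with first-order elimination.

2.5 mg/L

C₀ per dose = Dose / Vd = 1990 / 389 = 5.116 mg/L
k = ln2 / t½ = 0.693147 / 19.8 = 0.03501 h⁻¹
Fraction remaining after one interval: r = e^(−kτ) = e^(−0.03501 × 20.8) = 0.4828
Before dose 2, 1 dose has been given (aged 1τ).
C_trough = C₀ × r = 5.116 × 0.4828 = 2.470 mg/L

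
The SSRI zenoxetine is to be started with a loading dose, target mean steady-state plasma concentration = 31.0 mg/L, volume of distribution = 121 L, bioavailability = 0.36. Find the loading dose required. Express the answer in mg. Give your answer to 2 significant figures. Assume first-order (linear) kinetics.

10000 mg

LD = Css × Vd / F = 31.0 × 121 / 0.36 = 10420 mg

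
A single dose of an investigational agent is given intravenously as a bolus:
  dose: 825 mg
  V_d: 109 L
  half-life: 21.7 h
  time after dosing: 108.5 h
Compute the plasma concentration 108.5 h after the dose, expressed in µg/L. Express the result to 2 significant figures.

240 µg/L

C₀ = Dose / Vd = 825.0 / 109 = 7.569 mg/L
k = ln2 / t½ = 0.693147 / 21.7 = 0.03194 h⁻¹
t / t½ = 108.5 / 21.7 = 5 half-lives
C = C₀ × (1/2)^5 = 7.569 × 0.03125 = 0.2365 mg/L
Convert: 0.2365 mg/L × 1000 = 236.5 µg/L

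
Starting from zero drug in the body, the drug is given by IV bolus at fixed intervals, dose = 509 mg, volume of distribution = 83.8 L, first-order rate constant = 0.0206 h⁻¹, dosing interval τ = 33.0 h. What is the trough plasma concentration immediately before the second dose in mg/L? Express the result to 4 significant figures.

C₀ per dose = Dose / Vd = 509 / 83.8 = 6.074 mg/L
Fraction remaining after one interval: r = e^(−kτ) = e^(−0.02060 × 33.0) = 0.5067
Before dose 2, 1 dose has been given (aged 1τ).
C_trough = C₀ × r = 6.074 × 0.5067 = 3.078 mg/L

3.078 mg/L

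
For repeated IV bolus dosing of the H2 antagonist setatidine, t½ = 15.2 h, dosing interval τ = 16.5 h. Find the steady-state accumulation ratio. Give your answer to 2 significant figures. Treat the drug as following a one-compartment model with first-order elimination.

1.9

k = ln2 / t½ = 0.693147 / 15.2 = 0.04560 h⁻¹
e^(−kτ) = e^(−0.04560 × 16.5) = 0.4712
Accumulation ratio R = 1 / (1 − e^(−kτ)) = 1 / (1 − 0.4712) = 1.891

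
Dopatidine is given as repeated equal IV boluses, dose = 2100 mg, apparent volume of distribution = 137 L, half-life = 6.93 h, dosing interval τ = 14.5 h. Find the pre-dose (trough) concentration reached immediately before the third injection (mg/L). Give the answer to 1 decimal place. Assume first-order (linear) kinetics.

C₀ per dose = Dose / Vd = 2100 / 137 = 15.33 mg/L
k = ln2 / t½ = 0.693147 / 6.93 = 0.1000 h⁻¹
Fraction remaining after one interval: r = e^(−kτ) = e^(−0.1000 × 14.5) = 0.2346
Before dose 3, 2 doses have been given (aged 1τ, 2τ).
C_trough = C₀ × (r + r²) = 15.33 × (0.2346 + 0.05504) = 4.440 mg/L

4.4 mg/L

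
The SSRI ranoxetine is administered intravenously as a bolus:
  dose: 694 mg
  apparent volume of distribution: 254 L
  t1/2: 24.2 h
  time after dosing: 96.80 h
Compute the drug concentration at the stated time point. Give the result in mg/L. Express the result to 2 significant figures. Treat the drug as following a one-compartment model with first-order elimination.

0.17 mg/L

C₀ = Dose / Vd = 694.0 / 254 = 2.732 mg/L
k = ln2 / t½ = 0.693147 / 24.2 = 0.02864 h⁻¹
t / t½ = 96.80 / 24.2 = 4 half-lives
C = C₀ × (1/2)^4 = 2.732 × 0.06250 = 0.1708 mg/L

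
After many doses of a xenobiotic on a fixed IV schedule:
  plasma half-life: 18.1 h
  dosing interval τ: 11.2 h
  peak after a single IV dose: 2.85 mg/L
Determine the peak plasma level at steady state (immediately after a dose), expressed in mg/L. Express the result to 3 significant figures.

k = ln2 / t½ = 0.693147 / 18.1 = 0.03830 h⁻¹
e^(−kτ) = e^(−0.03830 × 11.2) = 0.6512
Accumulation ratio R = 1 / (1 − e^(−kτ)) = 1 / (1 − 0.6512) = 2.867
Steady-state peak = C₀ × R = 2.85 × 2.867 = 8.171 mg/L

8.17 mg/L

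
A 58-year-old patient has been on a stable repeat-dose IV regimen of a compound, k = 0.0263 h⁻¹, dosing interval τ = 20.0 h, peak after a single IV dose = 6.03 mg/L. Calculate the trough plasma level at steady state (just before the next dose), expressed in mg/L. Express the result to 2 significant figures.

e^(−kτ) = e^(−0.02630 × 20.0) = 0.5910
Accumulation ratio R = 1 / (1 − e^(−kτ)) = 1 / (1 − 0.5910) = 2.445
Steady-state trough = C₀ × R × e^(−kτ) = 6.03 × 2.445 × 0.5910 = 8.713 mg/L

8.7 mg/L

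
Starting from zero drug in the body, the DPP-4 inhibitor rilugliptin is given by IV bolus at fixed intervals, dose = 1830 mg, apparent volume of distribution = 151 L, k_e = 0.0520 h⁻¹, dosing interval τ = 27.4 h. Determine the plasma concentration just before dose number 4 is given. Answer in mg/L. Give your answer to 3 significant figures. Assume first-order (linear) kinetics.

C₀ per dose = Dose / Vd = 1830 / 151 = 12.12 mg/L
Fraction remaining after one interval: r = e^(−kτ) = e^(−0.05200 × 27.4) = 0.2406
Before dose 4, 3 doses have been given (aged 1τ, 2τ, 3τ).
C_trough = C₀ × (r + r² + … + r^3) = C₀ × r(1−r^3)/(1−r)
        = 12.12 × 0.2406 × (1 − 0.01393) / (1 − 0.2406) = 3.786 mg/L

3.79 mg/L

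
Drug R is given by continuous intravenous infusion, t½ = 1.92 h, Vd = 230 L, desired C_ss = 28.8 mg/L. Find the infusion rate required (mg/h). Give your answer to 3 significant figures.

k = ln2 / t½ = 0.693147 / 1.92 = 0.3610 h⁻¹
CL = k × Vd = 0.3610 × 230 = 83.03 L/h
At steady state, infusion rate R₀ = Css × CL = 28.8 × 83.03 = 2391 mg/h

2390 mg/h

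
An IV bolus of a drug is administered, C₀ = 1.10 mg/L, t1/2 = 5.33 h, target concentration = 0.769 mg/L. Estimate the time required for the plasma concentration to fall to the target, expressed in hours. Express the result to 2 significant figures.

k = ln2 / t½ = 0.693147 / 5.33 = 0.1300 h⁻¹
t = ln(C₀ / C) / k = ln(1.100 / 0.769) / 0.1300
  = ln(1.430) / 0.1300 = 0.3577 / 0.1300 = 2.752 h

2.8 h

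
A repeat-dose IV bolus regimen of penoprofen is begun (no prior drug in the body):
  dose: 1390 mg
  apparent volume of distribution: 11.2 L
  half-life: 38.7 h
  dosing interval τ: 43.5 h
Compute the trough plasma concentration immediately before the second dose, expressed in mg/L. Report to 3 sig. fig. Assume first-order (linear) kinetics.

C₀ per dose = Dose / Vd = 1390 / 11.2 = 124.1 mg/L
k = ln2 / t½ = 0.693147 / 38.7 = 0.01791 h⁻¹
Fraction remaining after one interval: r = e^(−kτ) = e^(−0.01791 × 43.5) = 0.4588
Before dose 2, 1 dose has been given (aged 1τ).
C_trough = C₀ × r = 124.1 × 0.4588 = 56.94 mg/L

56.9 mg/L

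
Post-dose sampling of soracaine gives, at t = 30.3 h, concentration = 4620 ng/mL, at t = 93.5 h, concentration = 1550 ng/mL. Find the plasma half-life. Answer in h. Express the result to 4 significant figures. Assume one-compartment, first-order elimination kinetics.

40.11 h

k = ln(C₁/C₂) / (t₂ − t₁) = ln(4620/1550) / (93.5 − 30.3)
  = 1.092 / 63.20 = 0.01728 h⁻¹
t½ = ln2 / k = 0.693147 / 0.01728 = 40.11 h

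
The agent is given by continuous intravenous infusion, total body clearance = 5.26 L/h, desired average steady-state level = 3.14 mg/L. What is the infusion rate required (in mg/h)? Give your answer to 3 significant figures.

At steady state, infusion rate R₀ = Css × CL = 3.14 × 5.260 = 16.52 mg/h

16.5 mg/h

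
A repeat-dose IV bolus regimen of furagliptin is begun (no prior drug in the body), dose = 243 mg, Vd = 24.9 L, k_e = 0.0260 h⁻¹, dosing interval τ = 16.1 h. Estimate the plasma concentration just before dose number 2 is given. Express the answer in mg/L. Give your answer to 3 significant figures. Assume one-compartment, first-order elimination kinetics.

6.42 mg/L

C₀ per dose = Dose / Vd = 243 / 24.9 = 9.759 mg/L
Fraction remaining after one interval: r = e^(−kτ) = e^(−0.02600 × 16.1) = 0.6580
Before dose 2, 1 dose has been given (aged 1τ).
C_trough = C₀ × r = 9.759 × 0.6580 = 6.421 mg/L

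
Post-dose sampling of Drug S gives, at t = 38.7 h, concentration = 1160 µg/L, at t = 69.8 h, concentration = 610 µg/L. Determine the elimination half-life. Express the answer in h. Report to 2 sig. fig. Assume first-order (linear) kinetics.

k = ln(C₁/C₂) / (t₂ − t₁) = ln(1160/610) / (69.8 − 38.7)
  = 0.6427 / 31.10 = 0.02067 h⁻¹
t½ = ln2 / k = 0.693147 / 0.02067 = 33.53 h

34 h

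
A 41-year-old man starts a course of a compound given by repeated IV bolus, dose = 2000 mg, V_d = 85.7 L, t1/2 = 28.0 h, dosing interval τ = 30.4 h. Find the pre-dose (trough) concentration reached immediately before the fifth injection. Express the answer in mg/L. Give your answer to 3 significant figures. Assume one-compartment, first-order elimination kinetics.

19.8 mg/L

C₀ per dose = Dose / Vd = 2000 / 85.7 = 23.34 mg/L
k = ln2 / t½ = 0.693147 / 28.0 = 0.02476 h⁻¹
Fraction remaining after one interval: r = e^(−kτ) = e^(−0.02476 × 30.4) = 0.4711
Before dose 5, 4 doses have been given (aged 1τ, 2τ, 3τ, 4τ).
C_trough = C₀ × (r + r² + … + r^4) = C₀ × r(1−r^4)/(1−r)
        = 23.34 × 0.4711 × (1 − 0.04926) / (1 − 0.4711) = 19.77 mg/L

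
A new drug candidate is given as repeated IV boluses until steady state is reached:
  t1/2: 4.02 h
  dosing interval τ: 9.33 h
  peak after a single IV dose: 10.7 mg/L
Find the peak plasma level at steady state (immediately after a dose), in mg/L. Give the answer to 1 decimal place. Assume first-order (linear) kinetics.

13.4 mg/L

k = ln2 / t½ = 0.693147 / 4.02 = 0.1724 h⁻¹
e^(−kτ) = e^(−0.1724 × 9.33) = 0.2002
Accumulation ratio R = 1 / (1 − e^(−kτ)) = 1 / (1 − 0.2002) = 1.250
Steady-state peak = C₀ × R = 10.7 × 1.250 = 13.38 mg/L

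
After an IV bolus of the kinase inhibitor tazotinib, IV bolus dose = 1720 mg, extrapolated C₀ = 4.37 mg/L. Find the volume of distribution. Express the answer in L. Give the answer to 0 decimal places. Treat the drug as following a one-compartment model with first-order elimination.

394 L

Vd = Dose / C₀ = 1720 / 4.37 = 393.6 L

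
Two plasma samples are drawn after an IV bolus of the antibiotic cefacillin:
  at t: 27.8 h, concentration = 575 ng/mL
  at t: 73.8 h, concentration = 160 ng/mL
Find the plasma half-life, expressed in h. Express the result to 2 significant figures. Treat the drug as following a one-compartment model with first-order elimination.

25 h

k = ln(C₁/C₂) / (t₂ − t₁) = ln(575/160) / (73.8 − 27.8)
  = 1.279 / 46.00 = 0.02780 h⁻¹
t½ = ln2 / k = 0.693147 / 0.02780 = 24.93 h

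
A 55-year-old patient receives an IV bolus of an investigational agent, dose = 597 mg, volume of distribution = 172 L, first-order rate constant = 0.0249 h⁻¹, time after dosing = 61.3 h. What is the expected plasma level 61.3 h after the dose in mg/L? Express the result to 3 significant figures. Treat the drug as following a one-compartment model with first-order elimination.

C₀ = Dose / Vd = 597.0 / 172 = 3.471 mg/L
C = C₀ · e^(−k·t) = 3.471 × e^(−0.02490 × 61.3)
  = 3.471 × 0.2173 = 0.7542 mg/L

0.754 mg/L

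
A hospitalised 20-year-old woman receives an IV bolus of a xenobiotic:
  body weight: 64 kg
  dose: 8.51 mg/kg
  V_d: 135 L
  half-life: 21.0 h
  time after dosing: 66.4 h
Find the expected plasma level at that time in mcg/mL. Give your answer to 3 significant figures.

Total dose = 8.51 × 64 = 544.6 mg
C₀ = Dose / Vd = 544.6 / 135 = 4.034 mg/L
k = ln2 / t½ = 0.693147 / 21.0 = 0.03301 h⁻¹
C = C₀ · e^(−k·t) = 4.034 × e^(−0.03301 × 66.4)
  = 4.034 × 0.1117 = 0.4506 mg/L
(0.4506 mg/L = 0.4506 mcg/mL)

0.451 mcg/mL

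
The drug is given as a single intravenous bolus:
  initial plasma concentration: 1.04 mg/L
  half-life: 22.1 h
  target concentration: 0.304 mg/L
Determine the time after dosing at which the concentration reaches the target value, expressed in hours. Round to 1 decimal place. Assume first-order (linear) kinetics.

39.2 h

k = ln2 / t½ = 0.693147 / 22.1 = 0.03136 h⁻¹
t = ln(C₀ / C) / k = ln(1.040 / 0.304) / 0.03136
  = ln(3.421) / 0.03136 = 1.230 / 0.03136 = 39.22 h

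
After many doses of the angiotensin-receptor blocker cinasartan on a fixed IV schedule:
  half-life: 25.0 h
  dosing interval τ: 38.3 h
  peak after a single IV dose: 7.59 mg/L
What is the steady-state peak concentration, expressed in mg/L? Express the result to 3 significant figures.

k = ln2 / t½ = 0.693147 / 25.0 = 0.02773 h⁻¹
e^(−kτ) = e^(−0.02773 × 38.3) = 0.3457
Accumulation ratio R = 1 / (1 − e^(−kτ)) = 1 / (1 − 0.3457) = 1.528
Steady-state peak = C₀ × R = 7.59 × 1.528 = 11.60 mg/L

11.6 mg/L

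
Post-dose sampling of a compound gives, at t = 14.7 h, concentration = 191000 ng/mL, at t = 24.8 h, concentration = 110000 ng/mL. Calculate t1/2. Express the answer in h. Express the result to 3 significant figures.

12.7 h

k = ln(C₁/C₂) / (t₂ − t₁) = ln(191000/110000) / (24.8 − 14.7)
  = 0.5518 / 10.10 = 0.05463 h⁻¹
t½ = ln2 / k = 0.693147 / 0.05463 = 12.69 h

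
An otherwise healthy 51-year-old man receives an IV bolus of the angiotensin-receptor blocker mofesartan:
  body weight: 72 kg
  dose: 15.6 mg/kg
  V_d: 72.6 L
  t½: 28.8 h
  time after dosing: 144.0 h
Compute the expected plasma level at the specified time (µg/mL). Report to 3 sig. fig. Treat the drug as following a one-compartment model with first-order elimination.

0.483 µg/mL

Total dose = 15.6 × 72 = 1123 mg
C₀ = Dose / Vd = 1123 / 72.6 = 15.47 mg/L
k = ln2 / t½ = 0.693147 / 28.8 = 0.02407 h⁻¹
t / t½ = 144.0 / 28.8 = 5 half-lives
C = C₀ × (1/2)^5 = 15.47 × 0.03125 = 0.4834 mg/L
(0.4834 mg/L = 0.4834 µg/mL)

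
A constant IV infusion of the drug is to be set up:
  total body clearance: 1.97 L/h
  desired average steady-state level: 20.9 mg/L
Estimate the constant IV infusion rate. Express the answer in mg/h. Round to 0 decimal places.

At steady state, infusion rate R₀ = Css × CL = 20.9 × 1.970 = 41.17 mg/h

41 mg/h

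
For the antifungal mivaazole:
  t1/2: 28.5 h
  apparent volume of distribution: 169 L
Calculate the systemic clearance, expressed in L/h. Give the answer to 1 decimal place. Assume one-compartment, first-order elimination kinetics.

4.1 L/h

k = ln2 / t½ = 0.693147 / 28.5 = 0.02432 h⁻¹
CL = k × Vd = 0.02432 × 169 = 4.110 L/h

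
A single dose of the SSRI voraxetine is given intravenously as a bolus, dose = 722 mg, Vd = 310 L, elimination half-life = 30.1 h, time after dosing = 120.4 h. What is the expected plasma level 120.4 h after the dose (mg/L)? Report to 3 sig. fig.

0.146 mg/L

C₀ = Dose / Vd = 722.0 / 310 = 2.329 mg/L
k = ln2 / t½ = 0.693147 / 30.1 = 0.02303 h⁻¹
t / t½ = 120.4 / 30.1 = 4 half-lives
C = C₀ × (1/2)^4 = 2.329 × 0.06250 = 0.1456 mg/L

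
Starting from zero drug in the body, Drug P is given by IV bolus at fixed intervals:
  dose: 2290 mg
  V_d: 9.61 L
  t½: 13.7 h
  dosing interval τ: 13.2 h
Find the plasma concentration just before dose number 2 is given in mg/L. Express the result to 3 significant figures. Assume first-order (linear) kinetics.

C₀ per dose = Dose / Vd = 2290 / 9.61 = 238.3 mg/L
k = ln2 / t½ = 0.693147 / 13.7 = 0.05059 h⁻¹
Fraction remaining after one interval: r = e^(−kτ) = e^(−0.05059 × 13.2) = 0.5128
Before dose 2, 1 dose has been given (aged 1τ).
C_trough = C₀ × r = 238.3 × 0.5128 = 122.2 mg/L

122 mg/L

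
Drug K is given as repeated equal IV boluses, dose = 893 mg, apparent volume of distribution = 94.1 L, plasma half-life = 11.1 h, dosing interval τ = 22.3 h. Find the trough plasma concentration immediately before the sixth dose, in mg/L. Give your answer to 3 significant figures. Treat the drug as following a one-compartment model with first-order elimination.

3.13 mg/L

C₀ per dose = Dose / Vd = 893 / 94.1 = 9.490 mg/L
k = ln2 / t½ = 0.693147 / 11.1 = 0.06245 h⁻¹
Fraction remaining after one interval: r = e^(−kτ) = e^(−0.06245 × 22.3) = 0.2484
Before dose 6, 5 doses have been given (aged 1τ, 2τ, 3τ, 4τ, 5τ).
C_trough = C₀ × (r + r² + … + r^5) = C₀ × r(1−r^5)/(1−r)
        = 9.490 × 0.2484 × (1 − 0.0009457) / (1 − 0.2484) = 3.133 mg/L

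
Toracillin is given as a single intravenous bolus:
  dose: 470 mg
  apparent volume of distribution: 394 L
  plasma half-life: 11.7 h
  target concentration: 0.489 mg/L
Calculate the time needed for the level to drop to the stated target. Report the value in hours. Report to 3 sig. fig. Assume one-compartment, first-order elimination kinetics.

C₀ = Dose / Vd = 470.0 / 394 = 1.193 mg/L
k = ln2 / t½ = 0.693147 / 11.7 = 0.05924 h⁻¹
t = ln(C₀ / C) / k = ln(1.193 / 0.489) / 0.05924
  = ln(2.440) / 0.05924 = 0.8920 / 0.05924 = 15.06 h

15.1 h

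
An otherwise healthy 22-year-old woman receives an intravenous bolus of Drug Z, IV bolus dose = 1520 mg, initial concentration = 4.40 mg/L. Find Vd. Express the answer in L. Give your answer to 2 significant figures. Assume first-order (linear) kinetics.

350 L

Vd = Dose / C₀ = 1520 / 4.40 = 345.5 L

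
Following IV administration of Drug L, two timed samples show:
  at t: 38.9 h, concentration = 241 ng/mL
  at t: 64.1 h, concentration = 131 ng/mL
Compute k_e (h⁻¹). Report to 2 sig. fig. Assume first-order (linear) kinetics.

0.024 h⁻¹

k = ln(C₁/C₂) / (t₂ − t₁) = ln(241/131) / (64.1 − 38.9)
  = 0.6096 / 25.20 = 0.02419 h⁻¹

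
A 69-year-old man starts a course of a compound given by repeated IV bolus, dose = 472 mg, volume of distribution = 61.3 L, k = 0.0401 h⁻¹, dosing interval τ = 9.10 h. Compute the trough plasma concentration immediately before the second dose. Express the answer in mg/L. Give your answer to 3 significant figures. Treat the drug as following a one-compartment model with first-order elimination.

C₀ per dose = Dose / Vd = 472 / 61.3 = 7.700 mg/L
Fraction remaining after one interval: r = e^(−kτ) = e^(−0.04010 × 9.10) = 0.6943
Before dose 2, 1 dose has been given (aged 1τ).
C_trough = C₀ × r = 7.700 × 0.6943 = 5.346 mg/L

5.35 mg/L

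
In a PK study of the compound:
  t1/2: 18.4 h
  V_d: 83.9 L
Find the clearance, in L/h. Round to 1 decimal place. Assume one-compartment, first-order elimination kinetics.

k = ln2 / t½ = 0.693147 / 18.4 = 0.03767 h⁻¹
CL = k × Vd = 0.03767 × 83.9 = 3.161 L/h

3.2 L/h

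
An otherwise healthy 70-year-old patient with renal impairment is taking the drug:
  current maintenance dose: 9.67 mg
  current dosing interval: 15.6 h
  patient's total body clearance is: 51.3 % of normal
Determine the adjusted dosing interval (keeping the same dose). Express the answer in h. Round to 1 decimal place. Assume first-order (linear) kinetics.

To keep the same average steady-state level, dosing rate must scale with clearance.
CL ratio = 51.3 / 100 = 0.5130
New interval (same dose) = 15.6 / 0.5130 = 30.41 h

30.4 h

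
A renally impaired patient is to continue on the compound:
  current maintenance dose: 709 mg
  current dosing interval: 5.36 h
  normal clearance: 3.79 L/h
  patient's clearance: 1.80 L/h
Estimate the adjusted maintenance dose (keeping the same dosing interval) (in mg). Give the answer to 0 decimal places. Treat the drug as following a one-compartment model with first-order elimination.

337 mg

To keep the same average steady-state level, dosing rate must scale with clearance.
CL ratio = 1.80 / 3.79 = 0.4749
New dose (same interval) = 709 × 0.4749 = 336.7 mg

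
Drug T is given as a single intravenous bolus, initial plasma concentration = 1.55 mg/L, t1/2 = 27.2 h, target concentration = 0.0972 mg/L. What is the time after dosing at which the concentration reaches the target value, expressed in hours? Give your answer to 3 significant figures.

k = ln2 / t½ = 0.693147 / 27.2 = 0.02548 h⁻¹
t = ln(C₀ / C) / k = ln(1.550 / 0.0972) / 0.02548
  = ln(15.95) / 0.02548 = 2.769 / 0.02548 = 108.7 h

109 h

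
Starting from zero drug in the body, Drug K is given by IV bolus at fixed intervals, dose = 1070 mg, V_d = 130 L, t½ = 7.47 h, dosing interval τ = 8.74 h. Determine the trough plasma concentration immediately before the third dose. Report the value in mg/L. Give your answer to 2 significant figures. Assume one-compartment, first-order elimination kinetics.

5.3 mg/L

C₀ per dose = Dose / Vd = 1070 / 130 = 8.231 mg/L
k = ln2 / t½ = 0.693147 / 7.47 = 0.09279 h⁻¹
Fraction remaining after one interval: r = e^(−kτ) = e^(−0.09279 × 8.74) = 0.4444
Before dose 3, 2 doses have been given (aged 1τ, 2τ).
C_trough = C₀ × (r + r²) = 8.231 × (0.4444 + 0.1975) = 5.283 mg/L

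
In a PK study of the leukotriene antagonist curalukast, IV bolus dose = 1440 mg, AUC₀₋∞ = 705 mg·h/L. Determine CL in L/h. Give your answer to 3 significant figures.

2.04 L/h

CL = Dose / AUC = 1440 / 705 = 2.043 L/h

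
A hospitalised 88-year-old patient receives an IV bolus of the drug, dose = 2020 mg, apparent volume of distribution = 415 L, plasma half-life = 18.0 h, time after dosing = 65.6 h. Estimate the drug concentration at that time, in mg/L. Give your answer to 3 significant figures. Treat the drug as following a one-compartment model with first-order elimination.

C₀ = Dose / Vd = 2020 / 415 = 4.867 mg/L
k = ln2 / t½ = 0.693147 / 18.0 = 0.03851 h⁻¹
C = C₀ · e^(−k·t) = 4.867 × e^(−0.03851 × 65.6)
  = 4.867 × 0.07996 = 0.3892 mg/L

0.389 mg/L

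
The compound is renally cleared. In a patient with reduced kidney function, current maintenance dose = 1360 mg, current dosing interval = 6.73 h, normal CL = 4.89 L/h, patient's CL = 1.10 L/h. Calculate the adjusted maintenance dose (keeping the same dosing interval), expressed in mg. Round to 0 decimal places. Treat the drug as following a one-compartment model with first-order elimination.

306 mg

To keep the same average steady-state level, dosing rate must scale with clearance.
CL ratio = 1.10 / 4.89 = 0.2249
New dose (same interval) = 1360 × 0.2249 = 305.9 mg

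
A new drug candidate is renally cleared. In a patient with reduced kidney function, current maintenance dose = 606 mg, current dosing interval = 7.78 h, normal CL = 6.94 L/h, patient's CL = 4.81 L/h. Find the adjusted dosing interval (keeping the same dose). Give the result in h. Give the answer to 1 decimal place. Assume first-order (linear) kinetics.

11.2 h

To keep the same average steady-state level, dosing rate must scale with clearance.
CL ratio = 4.81 / 6.94 = 0.6931
New interval (same dose) = 7.78 / 0.6931 = 11.22 h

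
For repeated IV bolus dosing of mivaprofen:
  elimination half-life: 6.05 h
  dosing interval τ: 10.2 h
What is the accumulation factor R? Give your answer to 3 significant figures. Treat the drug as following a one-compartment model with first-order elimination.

1.45

k = ln2 / t½ = 0.693147 / 6.05 = 0.1146 h⁻¹
e^(−kτ) = e^(−0.1146 × 10.2) = 0.3107
Accumulation ratio R = 1 / (1 − e^(−kτ)) = 1 / (1 − 0.3107) = 1.451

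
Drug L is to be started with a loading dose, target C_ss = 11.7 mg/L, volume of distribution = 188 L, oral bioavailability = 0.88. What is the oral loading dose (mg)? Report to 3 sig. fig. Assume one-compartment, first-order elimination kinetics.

LD = Css × Vd / F = 11.7 × 188 / 0.88 = 2500 mg

2500 mg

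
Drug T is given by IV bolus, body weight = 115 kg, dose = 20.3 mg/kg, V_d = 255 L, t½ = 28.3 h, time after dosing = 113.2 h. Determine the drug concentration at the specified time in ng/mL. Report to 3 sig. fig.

Total dose = 20.3 × 115 = 2335 mg
C₀ = Dose / Vd = 2335 / 255 = 9.157 mg/L
k = ln2 / t½ = 0.693147 / 28.3 = 0.02449 h⁻¹
t / t½ = 113.2 / 28.3 = 4 half-lives
C = C₀ × (1/2)^4 = 9.157 × 0.06250 = 0.5723 mg/L
Convert: 0.5723 mg/L × 1000 = 572.3 ng/mL

572 ng/mL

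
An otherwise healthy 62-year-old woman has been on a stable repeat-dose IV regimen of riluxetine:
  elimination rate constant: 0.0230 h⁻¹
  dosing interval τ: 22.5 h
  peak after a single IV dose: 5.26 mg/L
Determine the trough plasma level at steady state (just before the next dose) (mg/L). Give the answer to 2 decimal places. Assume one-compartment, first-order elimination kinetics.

7.76 mg/L

e^(−kτ) = e^(−0.02300 × 22.5) = 0.5960
Accumulation ratio R = 1 / (1 − e^(−kτ)) = 1 / (1 − 0.5960) = 2.475
Steady-state trough = C₀ × R × e^(−kτ) = 5.26 × 2.475 × 0.5960 = 7.759 mg/L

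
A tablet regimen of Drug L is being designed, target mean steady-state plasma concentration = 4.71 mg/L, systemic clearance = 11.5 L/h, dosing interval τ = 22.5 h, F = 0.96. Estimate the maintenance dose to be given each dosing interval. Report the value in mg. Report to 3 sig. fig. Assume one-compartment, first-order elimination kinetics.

At steady state, F × (Dose/τ) = Css × CL.
Dose = Css × CL × τ / F = 4.71 × 11.50 × 22.5 / 0.96 = 1269 mg

1270 mg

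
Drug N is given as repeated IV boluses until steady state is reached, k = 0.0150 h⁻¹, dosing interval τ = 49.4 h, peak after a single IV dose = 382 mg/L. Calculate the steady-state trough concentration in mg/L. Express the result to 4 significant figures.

347.9 mg/L

e^(−kτ) = e^(−0.01500 × 49.4) = 0.4766
Accumulation ratio R = 1 / (1 − e^(−kτ)) = 1 / (1 − 0.4766) = 1.911
Steady-state trough = C₀ × R × e^(−kτ) = 382 × 1.911 × 0.4766 = 347.9 mg/L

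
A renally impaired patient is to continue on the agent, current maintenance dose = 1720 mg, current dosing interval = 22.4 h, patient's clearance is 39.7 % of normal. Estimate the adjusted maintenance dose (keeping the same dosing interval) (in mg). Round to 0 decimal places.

683 mg

To keep the same average steady-state level, dosing rate must scale with clearance.
CL ratio = 39.7 / 100 = 0.3970
New dose (same interval) = 1720 × 0.3970 = 682.8 mg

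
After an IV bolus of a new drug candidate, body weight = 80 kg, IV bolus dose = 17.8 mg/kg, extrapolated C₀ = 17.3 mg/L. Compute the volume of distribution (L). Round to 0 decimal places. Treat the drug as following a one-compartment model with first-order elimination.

82 L

Dose = 17.8 × 80 = 1424 mg
Vd = Dose / C₀ = 1424 / 17.3 = 82.31 L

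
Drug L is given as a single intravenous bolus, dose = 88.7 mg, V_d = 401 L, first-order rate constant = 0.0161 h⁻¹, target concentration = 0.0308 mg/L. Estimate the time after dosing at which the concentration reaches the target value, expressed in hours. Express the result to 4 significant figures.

C₀ = Dose / Vd = 88.70 / 401 = 0.2212 mg/L
t = ln(C₀ / C) / k = ln(0.2212 / 0.0308) / 0.01610
  = ln(7.182) / 0.01610 = 1.972 / 0.01610 = 122.5 h

122.5 h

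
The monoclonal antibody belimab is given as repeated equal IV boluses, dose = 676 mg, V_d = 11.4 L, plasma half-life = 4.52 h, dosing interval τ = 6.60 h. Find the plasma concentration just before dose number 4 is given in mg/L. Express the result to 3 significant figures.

C₀ per dose = Dose / Vd = 676 / 11.4 = 59.30 mg/L
k = ln2 / t½ = 0.693147 / 4.52 = 0.1534 h⁻¹
Fraction remaining after one interval: r = e^(−kτ) = e^(−0.1534 × 6.60) = 0.3633
Before dose 4, 3 doses have been given (aged 1τ, 2τ, 3τ).
C_trough = C₀ × (r + r² + … + r^3) = C₀ × r(1−r^3)/(1−r)
        = 59.30 × 0.3633 × (1 − 0.04795) / (1 − 0.3633) = 32.21 mg/L

32.2 mg/L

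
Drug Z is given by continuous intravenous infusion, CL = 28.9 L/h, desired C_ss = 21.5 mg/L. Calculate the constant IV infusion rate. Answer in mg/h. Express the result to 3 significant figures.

621 mg/h

At steady state, infusion rate R₀ = Css × CL = 21.5 × 28.90 = 621.4 mg/h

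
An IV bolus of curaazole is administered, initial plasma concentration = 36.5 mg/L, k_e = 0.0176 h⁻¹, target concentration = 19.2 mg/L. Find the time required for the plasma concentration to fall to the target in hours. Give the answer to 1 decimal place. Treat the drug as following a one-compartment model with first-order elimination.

36.5 h

t = ln(C₀ / C) / k = ln(36.50 / 19.2) / 0.01760
  = ln(1.901) / 0.01760 = 0.6424 / 0.01760 = 36.50 h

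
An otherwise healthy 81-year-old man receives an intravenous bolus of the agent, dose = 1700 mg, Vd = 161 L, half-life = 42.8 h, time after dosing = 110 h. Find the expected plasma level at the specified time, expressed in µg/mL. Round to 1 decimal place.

C₀ = Dose / Vd = 1700 / 161 = 10.56 mg/L
k = ln2 / t½ = 0.693147 / 42.8 = 0.01620 h⁻¹
C = C₀ · e^(−k·t) = 10.56 × e^(−0.01620 × 110)
  = 10.56 × 0.1683 = 1.777 mg/L
(1.777 mg/L = 1.777 µg/mL)

1.8 µg/mL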